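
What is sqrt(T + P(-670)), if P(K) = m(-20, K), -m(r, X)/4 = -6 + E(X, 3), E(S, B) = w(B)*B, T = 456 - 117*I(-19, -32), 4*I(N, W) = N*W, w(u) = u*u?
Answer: 2*I*sqrt(4353) ≈ 131.95*I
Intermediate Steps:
w(u) = u**2
I(N, W) = N*W/4 (I(N, W) = (N*W)/4 = N*W/4)
T = -17328 (T = 456 - 117*(-19)*(-32)/4 = 456 - 117*152 = 456 - 17784 = -17328)
E(S, B) = B**3 (E(S, B) = B**2*B = B**3)
m(r, X) = -84 (m(r, X) = -4*(-6 + 3**3) = -4*(-6 + 27) = -4*21 = -84)
P(K) = -84
sqrt(T + P(-670)) = sqrt(-17328 - 84) = sqrt(-17412) = 2*I*sqrt(4353)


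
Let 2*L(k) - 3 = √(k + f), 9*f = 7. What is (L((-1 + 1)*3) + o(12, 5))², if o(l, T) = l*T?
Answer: (369 + √7)²/36 ≈ 3836.7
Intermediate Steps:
o(l, T) = T*l
f = 7/9 (f = (⅑)*7 = 7/9 ≈ 0.77778)
L(k) = 3/2 + √(7/9 + k)/2 (L(k) = 3/2 + √(k + 7/9)/2 = 3/2 + √(7/9 + k)/2)
(L((-1 + 1)*3) + o(12, 5))² = ((3/2 + √(7 + 9*((-1 + 1)*3))/6) + 5*12)² = ((3/2 + √(7 + 9*(0*3))/6) + 60)² = ((3/2 + √(7 + 9*0)/6) + 60)² = ((3/2 + √(7 + 0)/6) + 60)² = ((3/2 + √7/6) + 60)² = (123/2 + √7/6)²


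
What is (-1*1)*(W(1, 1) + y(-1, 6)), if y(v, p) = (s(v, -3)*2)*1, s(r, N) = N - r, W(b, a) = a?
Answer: 3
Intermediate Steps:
y(v, p) = -6 - 2*v (y(v, p) = ((-3 - v)*2)*1 = (-6 - 2*v)*1 = -6 - 2*v)
(-1*1)*(W(1, 1) + y(-1, 6)) = (-1*1)*(1 + (-6 - 2*(-1))) = -(1 + (-6 + 2)) = -(1 - 4) = -1*(-3) = 3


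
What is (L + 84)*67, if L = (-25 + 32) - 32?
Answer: 3953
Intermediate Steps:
L = -25 (L = 7 - 32 = -25)
(L + 84)*67 = (-25 + 84)*67 = 59*67 = 3953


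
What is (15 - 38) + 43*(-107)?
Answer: -4624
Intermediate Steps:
(15 - 38) + 43*(-107) = -23 - 4601 = -4624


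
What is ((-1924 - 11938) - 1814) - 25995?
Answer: -41671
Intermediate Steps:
((-1924 - 11938) - 1814) - 25995 = (-13862 - 1814) - 25995 = -15676 - 25995 = -41671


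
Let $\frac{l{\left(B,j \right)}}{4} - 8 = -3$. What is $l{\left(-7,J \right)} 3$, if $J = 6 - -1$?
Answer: $60$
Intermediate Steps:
$J = 7$ ($J = 6 + 1 = 7$)
$l{\left(B,j \right)} = 20$ ($l{\left(B,j \right)} = 32 + 4 \left(-3\right) = 32 - 12 = 20$)
$l{\left(-7,J \right)} 3 = 20 \cdot 3 = 60$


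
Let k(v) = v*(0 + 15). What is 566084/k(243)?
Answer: 566084/3645 ≈ 155.30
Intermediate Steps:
k(v) = 15*v (k(v) = v*15 = 15*v)
566084/k(243) = 566084/((15*243)) = 566084/3645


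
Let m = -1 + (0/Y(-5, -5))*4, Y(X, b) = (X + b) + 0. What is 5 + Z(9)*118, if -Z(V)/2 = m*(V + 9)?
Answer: 4253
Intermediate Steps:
Y(X, b) = X + b
m = -1 (m = -1 + (0/(-5 - 5))*4 = -1 + (0/(-10))*4 = -1 + (0*(-1/10))*4 = -1 + 0*4 = -1 + 0 = -1)
Z(V) = 18 + 2*V (Z(V) = -(-2)*(V + 9) = -(-2)*(9 + V) = -2*(-9 - V) = 18 + 2*V)
5 + Z(9)*118 = 5 + (18 + 2*9)*118 = 5 + (18 + 18)*118 = 5 + 36*118 = 5 + 4248 = 4253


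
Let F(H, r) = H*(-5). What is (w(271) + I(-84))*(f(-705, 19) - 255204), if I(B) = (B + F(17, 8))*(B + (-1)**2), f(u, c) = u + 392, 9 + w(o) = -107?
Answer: -3554496987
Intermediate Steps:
w(o) = -116 (w(o) = -9 - 107 = -116)
F(H, r) = -5*H
f(u, c) = 392 + u
I(B) = (1 + B)*(-85 + B) (I(B) = (B - 5*17)*(B + (-1)**2) = (B - 85)*(B + 1) = (-85 + B)*(1 + B) = (1 + B)*(-85 + B))
(w(271) + I(-84))*(f(-705, 19) - 255204) = (-116 + (-85 + (-84)**2 - 84*(-84)))*((392 - 705) - 255204) = (-116 + (-85 + 7056 + 7056))*(-313 - 255204) = (-116 + 14027)*(-255517) = 13911*(-255517) = -3554496987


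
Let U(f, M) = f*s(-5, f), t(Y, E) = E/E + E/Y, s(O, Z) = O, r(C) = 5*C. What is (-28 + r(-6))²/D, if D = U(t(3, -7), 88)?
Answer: 2523/5 ≈ 504.60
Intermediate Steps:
t(Y, E) = 1 + E/Y
U(f, M) = -5*f (U(f, M) = f*(-5) = -5*f)
D = 20/3 (D = -5*(-7 + 3)/3 = -5*(-4)/3 = -5*(-4/3) = 20/3 ≈ 6.6667)
(-28 + r(-6))²/D = (-28 + 5*(-6))²/(20/3) = (-28 - 30)²*(3/20) = (-58)²*(3/20) = 3364*(3/20) = 2523/5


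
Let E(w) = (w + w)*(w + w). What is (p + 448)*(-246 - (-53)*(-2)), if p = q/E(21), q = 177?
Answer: -23186504/147 ≈ -1.5773e+5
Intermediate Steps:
E(w) = 4*w**2 (E(w) = (2*w)*(2*w) = 4*w**2)
p = 59/588 (p = 177/((4*21**2)) = 177/((4*441)) = 177/1764 = 177*(1/1764) = 59/588 ≈ 0.10034)
(p + 448)*(-246 - (-53)*(-2)) = (59/588 + 448)*(-246 - (-53)*(-2)) = 263483*(-246 - 1*106)/588 = 263483*(-246 - 106)/588 = (263483/588)*(-352) = -23186504/147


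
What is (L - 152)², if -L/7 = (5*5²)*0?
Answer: 23104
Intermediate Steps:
L = 0 (L = -7*5*5²*0 = -7*5*25*0 = -875*0 = -7*0 = 0)
(L - 152)² = (0 - 152)² = (-152)² = 23104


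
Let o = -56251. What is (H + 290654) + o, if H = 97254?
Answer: 331657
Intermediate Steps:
(H + 290654) + o = (97254 + 290654) - 56251 = 387908 - 56251 = 331657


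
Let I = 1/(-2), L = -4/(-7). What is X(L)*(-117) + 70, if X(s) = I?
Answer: 257/2 ≈ 128.50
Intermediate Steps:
L = 4/7 (L = -4*(-⅐) = 4/7 ≈ 0.57143)
I = -½ ≈ -0.50000
X(s) = -½
X(L)*(-117) + 70 = -½*(-117) + 70 = 117/2 + 70 = 257/2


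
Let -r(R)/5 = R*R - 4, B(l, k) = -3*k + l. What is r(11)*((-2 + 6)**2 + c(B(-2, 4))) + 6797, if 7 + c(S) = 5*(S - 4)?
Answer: 54182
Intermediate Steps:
B(l, k) = l - 3*k
c(S) = -27 + 5*S (c(S) = -7 + 5*(S - 4) = -7 + 5*(-4 + S) = -7 + (-20 + 5*S) = -27 + 5*S)
r(R) = 20 - 5*R**2 (r(R) = -5*(R*R - 4) = -5*(R**2 - 4) = -5*(-4 + R**2) = 20 - 5*R**2)
r(11)*((-2 + 6)**2 + c(B(-2, 4))) + 6797 = (20 - 5*11**2)*((-2 + 6)**2 + (-27 + 5*(-2 - 3*4))) + 6797 = (20 - 5*121)*(4**2 + (-27 + 5*(-2 - 12))) + 6797 = (20 - 605)*(16 + (-27 + 5*(-14))) + 6797 = -585*(16 + (-27 - 70)) + 6797 = -585*(16 - 97) + 6797 = -585*(-81) + 6797 = 47385 + 6797 = 54182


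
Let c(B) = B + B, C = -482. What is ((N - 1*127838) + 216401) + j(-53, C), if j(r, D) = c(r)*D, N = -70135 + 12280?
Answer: 81800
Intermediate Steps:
N = -57855
c(B) = 2*B
j(r, D) = 2*D*r (j(r, D) = (2*r)*D = 2*D*r)
((N - 1*127838) + 216401) + j(-53, C) = ((-57855 - 1*127838) + 216401) + 2*(-482)*(-53) = ((-57855 - 127838) + 216401) + 51092 = (-185693 + 216401) + 51092 = 30708 + 51092 = 81800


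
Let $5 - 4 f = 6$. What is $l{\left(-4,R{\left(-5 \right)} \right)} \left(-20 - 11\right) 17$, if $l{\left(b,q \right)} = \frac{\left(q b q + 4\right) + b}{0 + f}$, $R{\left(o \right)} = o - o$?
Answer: $0$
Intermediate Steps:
$R{\left(o \right)} = 0$
$f = - \frac{1}{4}$ ($f = \frac{5}{4} - \frac{3}{2} = - \frac{1}{4} \approx -0.25$)
$l{\left(b,q \right)} = -16 - 4 b - 4 b q^{2}$ ($l{\left(b,q \right)} = \frac{\left(q b q + 4\right) + b}{0 - \frac{1}{4}} = \frac{\left(b q q + 4\right) + b}{- \frac{1}{4}} = \left(\left(b q^{2} + 4\right) + b\right) \left(-4\right) = \left(\left(4 + b q^{2}\right) + b\right) \left(-4\right) = \left(4 + b + b q^{2}\right) \left(-4\right) = -16 - 4 b - 4 b q^{2}$)
$l{\left(-4,R{\left(-5 \right)} \right)} \left(-20 - 11\right) 17 = \left(-16 - -16 - - 16 \cdot 0^{2}\right) \left(-20 - 11\right) 17 = \left(-16 + 16 - \left(-16\right) 0\right) \left(-31\right) 17 = \left(-16 + 16 + 0\right) \left(-31\right) 17 = 0 \left(-31\right) 17 = 0 \cdot 17 = 0$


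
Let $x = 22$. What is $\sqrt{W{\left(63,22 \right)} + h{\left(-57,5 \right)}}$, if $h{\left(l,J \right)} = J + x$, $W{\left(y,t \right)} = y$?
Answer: $3 \sqrt{10} \approx 9.4868$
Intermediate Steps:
$h{\left(l,J \right)} = 22 + J$ ($h{\left(l,J \right)} = J + 22 = 22 + J$)
$\sqrt{W{\left(63,22 \right)} + h{\left(-57,5 \right)}} = \sqrt{63 + \left(22 + 5\right)} = \sqrt{63 + 27} = \sqrt{90} = 3 \sqrt{10}$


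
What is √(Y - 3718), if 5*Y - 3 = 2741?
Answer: I*√79230/5 ≈ 56.296*I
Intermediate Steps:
Y = 2744/5 (Y = ⅗ + (⅕)*2741 = ⅗ + 2741/5 = 2744/5 ≈ 548.80)
√(Y - 3718) = √(2744/5 - 3718) = √(-15846/5) = I*√79230/5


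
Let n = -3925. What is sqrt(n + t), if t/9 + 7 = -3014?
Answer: I*sqrt(31114) ≈ 176.39*I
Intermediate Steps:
t = -27189 (t = -63 + 9*(-3014) = -63 - 27126 = -27189)
sqrt(n + t) = sqrt(-3925 - 27189) = sqrt(-31114) = I*sqrt(31114)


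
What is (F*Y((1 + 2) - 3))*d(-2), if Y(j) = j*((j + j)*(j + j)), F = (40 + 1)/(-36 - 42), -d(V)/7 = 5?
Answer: 0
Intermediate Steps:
d(V) = -35 (d(V) = -7*5 = -35)
F = -41/78 (F = 41/(-78) = 41*(-1/78) = -41/78 ≈ -0.52564)
Y(j) = 4*j³ (Y(j) = j*((2*j)*(2*j)) = j*(4*j²) = 4*j³)
(F*Y((1 + 2) - 3))*d(-2) = -82*((1 + 2) - 3)³/39*(-35) = -82*(3 - 3)³/39*(-35) = -82*0³/39*(-35) = -82*0/39*(-35) = -41/78*0*(-35) = 0*(-35) = 0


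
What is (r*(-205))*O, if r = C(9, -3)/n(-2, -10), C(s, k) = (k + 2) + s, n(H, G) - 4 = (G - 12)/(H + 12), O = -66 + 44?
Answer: 180400/9 ≈ 20044.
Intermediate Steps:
O = -22
n(H, G) = 4 + (-12 + G)/(12 + H) (n(H, G) = 4 + (G - 12)/(H + 12) = 4 + (-12 + G)/(12 + H))
C(s, k) = 2 + k + s (C(s, k) = (2 + k) + s = 2 + k + s)
r = 40/9 (r = (2 - 3 + 9)/(((36 - 10 + 4*(-2))/(12 - 2))) = 8/(((36 - 10 - 8)/10)) = 8/(((1/10)*18)) = 8/(9/5) = 8*(5/9) = 40/9 ≈ 4.4444)
(r*(-205))*O = ((40/9)*(-205))*(-22) = -8200/9*(-22) = 180400/9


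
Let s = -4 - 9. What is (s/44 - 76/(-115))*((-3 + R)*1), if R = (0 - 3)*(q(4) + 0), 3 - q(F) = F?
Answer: 0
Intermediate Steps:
q(F) = 3 - F
R = 3 (R = (0 - 3)*((3 - 1*4) + 0) = -3*((3 - 4) + 0) = -3*(-1 + 0) = -3*(-1) = 3)
s = -13
(s/44 - 76/(-115))*((-3 + R)*1) = (-13/44 - 76/(-115))*((-3 + 3)*1) = (-13*1/44 - 76*(-1/115))*(0*1) = (-13/44 + 76/115)*0 = (1849/5060)*0 = 0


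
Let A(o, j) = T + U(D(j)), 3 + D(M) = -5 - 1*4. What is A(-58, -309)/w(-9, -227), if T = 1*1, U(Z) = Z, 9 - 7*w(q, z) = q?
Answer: -77/18 ≈ -4.2778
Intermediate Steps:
w(q, z) = 9/7 - q/7
D(M) = -12 (D(M) = -3 + (-5 - 1*4) = -3 + (-5 - 4) = -3 - 9 = -12)
T = 1
A(o, j) = -11 (A(o, j) = 1 - 12 = -11)
A(-58, -309)/w(-9, -227) = -11/(9/7 - ⅐*(-9)) = -11/(9/7 + 9/7) = -11/18/7 = -11*7/18 = -77/18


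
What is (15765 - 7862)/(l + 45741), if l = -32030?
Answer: 7903/13711 ≈ 0.57640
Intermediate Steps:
(15765 - 7862)/(l + 45741) = (15765 - 7862)/(-32030 + 45741) = 7903/13711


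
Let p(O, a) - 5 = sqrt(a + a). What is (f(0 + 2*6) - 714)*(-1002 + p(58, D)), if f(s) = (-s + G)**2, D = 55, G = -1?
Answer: 543365 - 545*sqrt(110) ≈ 5.3765e+5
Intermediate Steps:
p(O, a) = 5 + sqrt(2)*sqrt(a) (p(O, a) = 5 + sqrt(a + a) = 5 + sqrt(2*a) = 5 + sqrt(2)*sqrt(a))
f(s) = (-1 - s)**2 (f(s) = (-s - 1)**2 = (-1 - s)**2)
(f(0 + 2*6) - 714)*(-1002 + p(58, D)) = ((1 + (0 + 2*6))**2 - 714)*(-1002 + (5 + sqrt(2)*sqrt(55))) = ((1 + (0 + 12))**2 - 714)*(-1002 + (5 + sqrt(110))) = ((1 + 12)**2 - 714)*(-997 + sqrt(110)) = (13**2 - 714)*(-997 + sqrt(110)) = (169 - 714)*(-997 + sqrt(110)) = -545*(-997 + sqrt(110)) = 543365 - 545*sqrt(110)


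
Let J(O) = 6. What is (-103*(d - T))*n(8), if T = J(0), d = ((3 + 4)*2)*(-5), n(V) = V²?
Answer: 500992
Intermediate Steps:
d = -70 (d = (7*2)*(-5) = 14*(-5) = -70)
T = 6
(-103*(d - T))*n(8) = -103*(-70 - 1*6)*8² = -103*(-70 - 6)*64 = -103*(-76)*64 = 7828*64 = 500992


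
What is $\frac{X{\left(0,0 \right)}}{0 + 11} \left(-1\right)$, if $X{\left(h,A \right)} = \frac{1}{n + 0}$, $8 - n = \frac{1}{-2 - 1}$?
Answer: $- \frac{3}{275} \approx -0.010909$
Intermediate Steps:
$n = \frac{25}{3}$ ($n = 8 - \frac{1}{-2 - 1} = 8 - \frac{1}{-3} = 8 - - \frac{1}{3} = 8 + \frac{1}{3} = \frac{25}{3} \approx 8.3333$)
$X{\left(h,A \right)} = \frac{3}{25}$ ($X{\left(h,A \right)} = \frac{1}{\frac{25}{3} + 0} = \frac{1}{\frac{25}{3}} = \frac{3}{25}$)
$\frac{X{\left(0,0 \right)}}{0 + 11} \left(-1\right) = \frac{3}{25 \left(0 + 11\right)} \left(-1\right) = \frac{3}{25 \cdot 11} \left(-1\right) = \frac{3}{25} \cdot \frac{1}{11} \left(-1\right) = \frac{3}{275} \left(-1\right) = - \frac{3}{275}$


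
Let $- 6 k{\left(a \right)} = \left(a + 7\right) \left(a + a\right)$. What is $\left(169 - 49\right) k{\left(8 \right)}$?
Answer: $-4800$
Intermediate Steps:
$k{\left(a \right)} = - \frac{a \left(7 + a\right)}{3}$ ($k{\left(a \right)} = - \frac{\left(a + 7\right) \left(a + a\right)}{6} = - \frac{\left(7 + a\right) 2 a}{6} = - \frac{2 a \left(7 + a\right)}{6} = - \frac{a \left(7 + a\right)}{3}$)
$\left(169 - 49\right) k{\left(8 \right)} = \left(169 - 49\right) \left(\left(- \frac{1}{3}\right) 8 \left(7 + 8\right)\right) = 120 \left(\left(- \frac{1}{3}\right) 8 \cdot 15\right) = 120 \left(-40\right) = -4800$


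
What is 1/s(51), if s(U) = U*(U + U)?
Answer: 1/5202 ≈ 0.00019223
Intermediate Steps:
s(U) = 2*U² (s(U) = U*(2*U) = 2*U²)
1/s(51) = 1/(2*51²) = 1/(2*2601) = 1/5202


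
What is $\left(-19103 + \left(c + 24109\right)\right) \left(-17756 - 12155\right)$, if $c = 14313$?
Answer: $-577850609$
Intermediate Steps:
$\left(-19103 + \left(c + 24109\right)\right) \left(-17756 - 12155\right) = \left(-19103 + \left(14313 + 24109\right)\right) \left(-17756 - 12155\right) = \left(-19103 + 38422\right) \left(-29911\right) = 19319 \left(-29911\right) = -577850609$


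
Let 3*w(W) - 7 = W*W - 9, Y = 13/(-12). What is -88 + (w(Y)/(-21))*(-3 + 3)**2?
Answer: -88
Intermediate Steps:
Y = -13/12 (Y = 13*(-1/12) = -13/12 ≈ -1.0833)
w(W) = -2/3 + W**2/3 (w(W) = 7/3 + (W*W - 9)/3 = 7/3 + (W**2 - 9)/3 = 7/3 + (-9 + W**2)/3 = 7/3 + (-3 + W**2/3) = -2/3 + W**2/3)
-88 + (w(Y)/(-21))*(-3 + 3)**2 = -88 + ((-2/3 + (-13/12)**2/3)/(-21))*(-3 + 3)**2 = -88 + ((-2/3 + (1/3)*(169/144))*(-1/21))*0**2 = -88 + ((-2/3 + 169/432)*(-1/21))*0 = -88 - 119/432*(-1/21)*0 = -88 + (17/1296)*0 = -88 + 0 = -88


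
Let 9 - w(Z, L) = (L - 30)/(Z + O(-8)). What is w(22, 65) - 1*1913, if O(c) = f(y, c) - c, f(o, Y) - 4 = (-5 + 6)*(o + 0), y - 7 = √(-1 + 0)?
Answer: -3203963/1682 + 35*I/1682 ≈ -1904.9 + 0.020809*I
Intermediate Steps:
y = 7 + I (y = 7 + √(-1 + 0) = 7 + √(-1) = 7 + I ≈ 7.0 + 1.0*I)
f(o, Y) = 4 + o (f(o, Y) = 4 + (-5 + 6)*(o + 0) = 4 + 1*o = 4 + o)
O(c) = 11 + I - c (O(c) = (4 + (7 + I)) - c = (11 + I) - c = 11 + I - c)
w(Z, L) = 9 - (-30 + L)/(19 + I + Z) (w(Z, L) = 9 - (L - 30)/(Z + (11 + I - 1*(-8))) = 9 - (-30 + L)/(Z + (11 + I + 8)) = 9 - (-30 + L)/(Z + (19 + I)) = 9 - (-30 + L)/(19 + I + Z))
w(22, 65) - 1*1913 = (201 - 1*65 + 9*I + 9*22)/(19 + I + 22) - 1*1913 = (201 - 65 + 9*I + 198)/(41 + I) - 1913 = ((41 - I)/1682)*(334 + 9*I) - 1913 = (41 - I)*(334 + 9*I)/1682 - 1913 = -1913 + (41 - I)*(334 + 9*I)/1682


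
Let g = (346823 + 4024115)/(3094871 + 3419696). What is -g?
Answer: -4370938/6514567 ≈ -0.67095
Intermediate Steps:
g = 4370938/6514567 ≈ 0.67095
-g = -1*4370938/6514567 = -4370938/6514567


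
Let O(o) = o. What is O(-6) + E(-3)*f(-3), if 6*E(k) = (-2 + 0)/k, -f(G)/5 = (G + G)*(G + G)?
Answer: -26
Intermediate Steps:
f(G) = -20*G² (f(G) = -5*(G + G)*(G + G) = -5*2*G*2*G = -20*G²)
E(k) = -1/(3*k) (E(k) = ((-2 + 0)/k)/6 = (-2/k)/6 = -1/(3*k))
O(-6) + E(-3)*f(-3) = -6 + (-⅓/(-3))*(-20*(-3)²) = -6 + (-⅓*(-⅓))*(-20*9) = -6 + (⅑)*(-180) = -6 - 20 = -26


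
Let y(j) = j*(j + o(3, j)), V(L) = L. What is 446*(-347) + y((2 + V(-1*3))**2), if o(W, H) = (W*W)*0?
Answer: -154761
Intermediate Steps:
o(W, H) = 0 (o(W, H) = W**2*0 = 0)
y(j) = j**2 (y(j) = j*(j + 0) = j*j = j**2)
446*(-347) + y((2 + V(-1*3))**2) = 446*(-347) + ((2 - 1*3)**2)**2 = -154762 + ((2 - 3)**2)**2 = -154762 + ((-1)**2)**2 = -154762 + 1**2 = -154762 + 1 = -154761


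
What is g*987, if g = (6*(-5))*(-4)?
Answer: 118440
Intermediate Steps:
g = 120 (g = -30*(-4) = 120)
g*987 = 120*987 = 118440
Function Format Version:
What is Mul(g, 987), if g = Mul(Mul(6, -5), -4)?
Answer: 118440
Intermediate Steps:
g = 120 (g = Mul(-30, -4) = 120)
Mul(g, 987) = Mul(120, 987) = 118440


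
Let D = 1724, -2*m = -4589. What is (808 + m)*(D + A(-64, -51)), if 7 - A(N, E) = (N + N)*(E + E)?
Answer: -70271625/2 ≈ -3.5136e+7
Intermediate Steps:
m = 4589/2 (m = -½*(-4589) = 4589/2 ≈ 2294.5)
A(N, E) = 7 - 4*E*N (A(N, E) = 7 - (N + N)*(E + E) = 7 - 2*N*2*E = 7 - 4*E*N)
(808 + m)*(D + A(-64, -51)) = (808 + 4589/2)*(1724 + (7 - 4*(-51)*(-64))) = 6205*(1724 + (7 - 13056))/2 = 6205*(1724 - 13049)/2 = (6205/2)*(-11325) = -70271625/2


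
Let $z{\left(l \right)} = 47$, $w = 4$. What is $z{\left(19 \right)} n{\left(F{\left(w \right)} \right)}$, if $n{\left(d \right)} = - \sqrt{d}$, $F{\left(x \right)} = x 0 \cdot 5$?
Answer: $0$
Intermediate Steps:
$F{\left(x \right)} = 0$ ($F{\left(x \right)} = 0 \cdot 5 = 0$)
$z{\left(19 \right)} n{\left(F{\left(w \right)} \right)} = 47 \left(- \sqrt{0}\right) = 47 \left(\left(-1\right) 0\right) = 47 \cdot 0 = 0$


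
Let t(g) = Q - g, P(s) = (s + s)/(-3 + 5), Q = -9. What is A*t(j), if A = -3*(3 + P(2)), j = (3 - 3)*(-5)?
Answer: 135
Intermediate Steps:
P(s) = s (P(s) = (2*s)/2 = (2*s)*(½) = s)
j = 0 (j = 0*(-5) = 0)
t(g) = -9 - g
A = -15 (A = -3*(3 + 2) = -3*5 = -15)
A*t(j) = -15*(-9 - 1*0) = -15*(-9 + 0) = -15*(-9) = 135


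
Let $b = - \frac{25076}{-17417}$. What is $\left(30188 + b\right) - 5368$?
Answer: $\frac{432315016}{17417} \approx 24821.0$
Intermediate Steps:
$b = \frac{25076}{17417}$ ($b = \left(-25076\right) \left(- \frac{1}{17417}\right) = \frac{25076}{17417} \approx 1.4397$)
$\left(30188 + b\right) - 5368 = \left(30188 + \frac{25076}{17417}\right) - 5368 = \frac{525809472}{17417} - 5368 = \frac{432315016}{17417}$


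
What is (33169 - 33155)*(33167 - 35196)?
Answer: -28406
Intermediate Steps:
(33169 - 33155)*(33167 - 35196) = 14*(-2029) = -28406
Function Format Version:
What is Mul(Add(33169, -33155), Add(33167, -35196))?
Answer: -28406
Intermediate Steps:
Mul(Add(33169, -33155), Add(33167, -35196)) = Mul(14, -2029) = -28406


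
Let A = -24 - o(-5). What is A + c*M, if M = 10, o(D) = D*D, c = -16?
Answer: -209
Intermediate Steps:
o(D) = D²
A = -49 (A = -24 - 1*(-5)² = -24 - 1*25 = -24 - 25 = -49)
A + c*M = -49 - 16*10 = -49 - 160 = -209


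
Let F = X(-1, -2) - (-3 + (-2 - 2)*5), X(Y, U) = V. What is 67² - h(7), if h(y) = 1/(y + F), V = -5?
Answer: 112224/25 ≈ 4489.0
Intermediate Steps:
X(Y, U) = -5
F = 18 (F = -5 - (-3 + (-2 - 2)*5) = -5 - (-3 - 4*5) = -5 - (-3 - 20) = -5 - 1*(-23) = -5 + 23 = 18)
h(y) = 1/(18 + y) (h(y) = 1/(y + 18) = 1/(18 + y))
67² - h(7) = 67² - 1/(18 + 7) = 4489 - 1/25 = 112224/25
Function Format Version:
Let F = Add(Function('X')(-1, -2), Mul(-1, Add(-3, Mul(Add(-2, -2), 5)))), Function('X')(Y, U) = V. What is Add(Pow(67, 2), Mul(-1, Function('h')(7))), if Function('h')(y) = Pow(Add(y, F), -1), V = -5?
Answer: Rational(112224, 25) ≈ 4489.0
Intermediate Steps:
Function('X')(Y, U) = -5
F = 18 (F = Add(-5, Mul(-1, Add(-3, Mul(Add(-2, -2), 5)))) = Add(-5, Mul(-1, Add(-3, Mul(-4, 5)))) = Add(-5, Mul(-1, Add(-3, -20))) = Add(-5, Mul(-1, -23)) = Add(-5, 23) = 18)
Function('h')(y) = Pow(Add(18, y), -1) (Function('h')(y) = Pow(Add(y, 18), -1) = Pow(Add(18, y), -1))
Add(Pow(67, 2), Mul(-1, Function('h')(7))) = Add(Pow(67, 2), Mul(-1, Pow(Add(18, 7), -1))) = Add(4489, Mul(-1, Pow(25, -1))) = Add(4489, Mul(-1, Rational(1, 25))) = Add(4489, Rational(-1, 25)) = Rational(112224, 25)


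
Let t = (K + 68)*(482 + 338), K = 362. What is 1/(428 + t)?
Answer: 1/353028 ≈ 2.8326e-6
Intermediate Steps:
t = 352600 (t = (362 + 68)*(482 + 338) = 430*820 = 352600)
1/(428 + t) = 1/(428 + 352600) = 1/353028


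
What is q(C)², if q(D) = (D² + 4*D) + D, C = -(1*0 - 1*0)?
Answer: 0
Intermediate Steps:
C = 0 (C = -(0 + 0) = -1*0 = 0)
q(D) = D² + 5*D
q(C)² = (0*(5 + 0))² = (0*5)² = 0² = 0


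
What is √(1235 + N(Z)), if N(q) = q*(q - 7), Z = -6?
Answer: √1313 ≈ 36.235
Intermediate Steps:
N(q) = q*(-7 + q)
√(1235 + N(Z)) = √(1235 - 6*(-7 - 6)) = √(1235 - 6*(-13)) = √(1235 + 78) = √1313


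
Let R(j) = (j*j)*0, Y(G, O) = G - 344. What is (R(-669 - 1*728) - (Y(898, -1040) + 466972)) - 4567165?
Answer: -5034691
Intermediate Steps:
Y(G, O) = -344 + G
R(j) = 0 (R(j) = j²*0 = 0)
(R(-669 - 1*728) - (Y(898, -1040) + 466972)) - 4567165 = (0 - ((-344 + 898) + 466972)) - 4567165 = (0 - (554 + 466972)) - 4567165 = (0 - 1*467526) - 4567165 = (0 - 467526) - 4567165 = -467526 - 4567165 = -5034691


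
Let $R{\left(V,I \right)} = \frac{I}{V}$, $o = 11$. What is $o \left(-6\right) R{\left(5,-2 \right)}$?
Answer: $\frac{132}{5} \approx 26.4$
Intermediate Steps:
$o \left(-6\right) R{\left(5,-2 \right)} = 11 \left(-6\right) \left(- \frac{2}{5}\right) = - 66 \left(\left(-2\right) \frac{1}{5}\right) = \left(-66\right) \left(- \frac{2}{5}\right) = \frac{132}{5}$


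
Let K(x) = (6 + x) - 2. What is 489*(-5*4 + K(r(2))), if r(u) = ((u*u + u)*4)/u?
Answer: -1956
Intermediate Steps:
r(u) = (4*u + 4*u²)/u (r(u) = ((u² + u)*4)/u = ((u + u²)*4)/u = (4*u + 4*u²)/u)
K(x) = 4 + x
489*(-5*4 + K(r(2))) = 489*(-5*4 + (4 + (4 + 4*2))) = 489*(-20 + (4 + (4 + 8))) = 489*(-20 + (4 + 12)) = 489*(-20 + 16) = 489*(-4) = -1956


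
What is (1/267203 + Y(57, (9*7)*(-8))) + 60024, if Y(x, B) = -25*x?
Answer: 15657828598/267203 ≈ 58599.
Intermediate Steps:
(1/267203 + Y(57, (9*7)*(-8))) + 60024 = (1/267203 - 25*57) + 60024 = (1/267203 - 1425) + 60024 = -380764274/267203 + 60024 = 15657828598/267203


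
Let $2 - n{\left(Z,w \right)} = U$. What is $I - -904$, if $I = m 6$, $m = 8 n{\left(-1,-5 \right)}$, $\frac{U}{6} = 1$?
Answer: $712$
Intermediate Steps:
$U = 6$ ($U = 6 \cdot 1 = 6$)
$n{\left(Z,w \right)} = -4$ ($n{\left(Z,w \right)} = 2 - 6 = -4$)
$m = -32$ ($m = 8 \left(-4\right) = -32$)
$I = -192$ ($I = \left(-32\right) 6 = -192$)
$I - -904 = -192 - -904 = -192 + 904 = 712$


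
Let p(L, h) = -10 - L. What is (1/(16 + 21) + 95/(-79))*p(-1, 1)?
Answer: 30924/2923 ≈ 10.580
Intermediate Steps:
(1/(16 + 21) + 95/(-79))*p(-1, 1) = (1/(16 + 21) + 95/(-79))*(-10 - 1*(-1)) = (1/37 + 95*(-1/79))*(-10 + 1) = (1/37 - 95/79)*(-9) = -3436/2923*(-9) = 30924/2923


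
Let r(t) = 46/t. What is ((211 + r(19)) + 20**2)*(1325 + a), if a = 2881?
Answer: 49020930/19 ≈ 2.5800e+6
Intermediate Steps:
((211 + r(19)) + 20**2)*(1325 + a) = ((211 + 46/19) + 20**2)*(1325 + 2881) = ((211 + 46*(1/19)) + 400)*4206 = ((211 + 46/19) + 400)*4206 = (4055/19 + 400)*4206 = (11655/19)*4206 = 49020930/19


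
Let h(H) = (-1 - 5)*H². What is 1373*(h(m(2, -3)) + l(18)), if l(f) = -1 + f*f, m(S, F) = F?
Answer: 369337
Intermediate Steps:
h(H) = -6*H²
l(f) = -1 + f²
1373*(h(m(2, -3)) + l(18)) = 1373*(-6*(-3)² + (-1 + 18²)) = 1373*(-6*9 + (-1 + 324)) = 1373*(-54 + 323) = 1373*269 = 369337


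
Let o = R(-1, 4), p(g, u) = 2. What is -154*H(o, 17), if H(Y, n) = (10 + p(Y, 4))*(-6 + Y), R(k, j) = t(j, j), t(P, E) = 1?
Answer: 9240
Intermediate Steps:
R(k, j) = 1
o = 1
H(Y, n) = -72 + 12*Y (H(Y, n) = (10 + 2)*(-6 + Y) = 12*(-6 + Y) = -72 + 12*Y)
-154*H(o, 17) = -154*(-72 + 12*1) = -154*(-72 + 12) = -154*(-60) = 9240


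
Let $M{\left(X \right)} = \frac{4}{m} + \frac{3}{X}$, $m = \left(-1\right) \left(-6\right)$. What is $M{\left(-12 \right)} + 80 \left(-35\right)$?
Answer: $- \frac{33595}{12} \approx -2799.6$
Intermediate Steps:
$m = 6$
$M{\left(X \right)} = \frac{2}{3} + \frac{3}{X}$ ($M{\left(X \right)} = \frac{4}{6} + \frac{3}{X} = 4 \cdot \frac{1}{6} + \frac{3}{X} = \frac{2}{3} + \frac{3}{X}$)
$M{\left(-12 \right)} + 80 \left(-35\right) = \left(\frac{2}{3} + \frac{3}{-12}\right) + 80 \left(-35\right) = \left(\frac{2}{3} + 3 \left(- \frac{1}{12}\right)\right) - 2800 = \left(\frac{2}{3} - \frac{1}{4}\right) - 2800 = \frac{5}{12} - 2800 = - \frac{33595}{12}$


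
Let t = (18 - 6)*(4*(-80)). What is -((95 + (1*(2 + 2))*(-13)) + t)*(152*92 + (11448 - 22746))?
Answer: 10198742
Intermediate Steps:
t = -3840 (t = 12*(-320) = -3840)
-((95 + (1*(2 + 2))*(-13)) + t)*(152*92 + (11448 - 22746)) = -((95 + (1*(2 + 2))*(-13)) - 3840)*(152*92 + (11448 - 22746)) = -((95 + (1*4)*(-13)) - 3840)*(13984 - 11298) = -((95 + 4*(-13)) - 3840)*2686 = -((95 - 52) - 3840)*2686 = -(43 - 3840)*2686 = -(-3797)*2686 = -1*(-10198742) = 10198742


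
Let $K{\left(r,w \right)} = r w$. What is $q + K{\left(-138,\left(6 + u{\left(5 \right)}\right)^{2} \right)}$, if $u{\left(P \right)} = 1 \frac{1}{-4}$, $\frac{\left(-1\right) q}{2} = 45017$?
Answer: $- \frac{756773}{8} \approx -94597.0$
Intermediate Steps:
$q = -90034$ ($q = \left(-2\right) 45017 = -90034$)
$u{\left(P \right)} = - \frac{1}{4}$ ($u{\left(P \right)} = 1 \left(- \frac{1}{4}\right) = - \frac{1}{4}$)
$q + K{\left(-138,\left(6 + u{\left(5 \right)}\right)^{2} \right)} = -90034 - 138 \left(6 - \frac{1}{4}\right)^{2} = -90034 - 138 \left(\frac{23}{4}\right)^{2} = -90034 - \frac{36501}{8} = - \frac{756773}{8}$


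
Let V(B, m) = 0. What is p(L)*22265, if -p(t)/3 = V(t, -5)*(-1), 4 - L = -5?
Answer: 0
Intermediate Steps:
L = 9 (L = 4 - 1*(-5) = 4 + 5 = 9)
p(t) = 0 (p(t) = -0*(-1) = -3*0 = 0)
p(L)*22265 = 0*22265 = 0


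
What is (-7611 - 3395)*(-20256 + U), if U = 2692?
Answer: 193309384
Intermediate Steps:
(-7611 - 3395)*(-20256 + U) = (-7611 - 3395)*(-20256 + 2692) = -11006*(-17564) = 193309384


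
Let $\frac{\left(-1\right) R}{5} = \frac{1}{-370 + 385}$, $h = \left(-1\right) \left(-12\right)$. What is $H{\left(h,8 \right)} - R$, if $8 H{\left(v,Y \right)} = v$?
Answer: $\frac{11}{6} \approx 1.8333$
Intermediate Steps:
$h = 12$
$H{\left(v,Y \right)} = \frac{v}{8}$
$R = - \frac{1}{3}$ ($R = - \frac{5}{-370 + 385} = - \frac{5}{15} = \left(-5\right) \frac{1}{15} = - \frac{1}{3} \approx -0.33333$)
$H{\left(h,8 \right)} - R = \frac{1}{8} \cdot 12 - - \frac{1}{3} = \frac{3}{2} + \frac{1}{3} = \frac{11}{6}$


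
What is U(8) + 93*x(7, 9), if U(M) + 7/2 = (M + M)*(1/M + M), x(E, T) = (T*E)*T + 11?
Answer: 107761/2 ≈ 53881.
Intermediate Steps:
x(E, T) = 11 + E*T² (x(E, T) = (E*T)*T + 11 = E*T² + 11 = 11 + E*T²)
U(M) = -7/2 + 2*M*(M + 1/M) (U(M) = -7/2 + (M + M)*(1/M + M) = -7/2 + (2*M)*(M + 1/M) = -7/2 + 2*M*(M + 1/M))
U(8) + 93*x(7, 9) = (-3/2 + 2*8²) + 93*(11 + 7*9²) = (-3/2 + 2*64) + 93*(11 + 7*81) = (-3/2 + 128) + 93*(11 + 567) = 253/2 + 93*578 = 253/2 + 53754 = 107761/2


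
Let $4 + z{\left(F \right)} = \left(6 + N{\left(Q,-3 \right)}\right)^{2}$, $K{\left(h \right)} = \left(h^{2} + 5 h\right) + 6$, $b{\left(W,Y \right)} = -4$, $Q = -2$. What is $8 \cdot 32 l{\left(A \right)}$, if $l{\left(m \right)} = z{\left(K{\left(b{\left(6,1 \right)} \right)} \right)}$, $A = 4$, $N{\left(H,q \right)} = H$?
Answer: $3072$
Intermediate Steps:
$K{\left(h \right)} = 6 + h^{2} + 5 h$
$z{\left(F \right)} = 12$ ($z{\left(F \right)} = -4 + \left(6 - 2\right)^{2} = -4 + 4^{2} = -4 + 16 = 12$)
$l{\left(m \right)} = 12$
$8 \cdot 32 l{\left(A \right)} = 8 \cdot 32 \cdot 12 = 256 \cdot 12 = 3072$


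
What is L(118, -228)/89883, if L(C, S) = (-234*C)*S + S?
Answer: 2098436/29961 ≈ 70.039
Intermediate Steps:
L(C, S) = S - 234*C*S (L(C, S) = -234*C*S + S = S - 234*C*S)
L(118, -228)/89883 = -228*(1 - 234*118)/89883 = -228*(1 - 27612)*(1/89883) = -228*(-27611)*(1/89883) = 6295308*(1/89883) = 2098436/29961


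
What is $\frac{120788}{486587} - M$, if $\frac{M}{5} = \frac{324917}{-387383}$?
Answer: $\frac{837293159199}{188495531821} \approx 4.442$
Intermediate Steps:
$M = - \frac{1624585}{387383}$ ($M = 5 \frac{324917}{-387383} = 5 \cdot 324917 \left(- \frac{1}{387383}\right) = 5 \left(- \frac{324917}{387383}\right) = - \frac{1624585}{387383} \approx -4.1937$)
$\frac{120788}{486587} - M = \frac{120788}{486587} - - \frac{1624585}{387383} = 120788 \cdot \frac{1}{486587} + \frac{1624585}{387383} = \frac{120788}{486587} + \frac{1624585}{387383} = \frac{837293159199}{188495531821}$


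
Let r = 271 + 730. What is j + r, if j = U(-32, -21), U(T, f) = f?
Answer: 980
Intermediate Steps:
r = 1001
j = -21
j + r = -21 + 1001 = 980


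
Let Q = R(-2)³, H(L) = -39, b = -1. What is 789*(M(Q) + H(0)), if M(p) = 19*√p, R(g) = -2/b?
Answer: -30771 + 29982*√2 ≈ 11630.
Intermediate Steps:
R(g) = 2 (R(g) = -2/(-1) = -2*(-1) = 2)
Q = 8 (Q = 2³ = 8)
789*(M(Q) + H(0)) = 789*(19*√8 - 39) = 789*(19*(2*√2) - 39) = 789*(38*√2 - 39) = 789*(-39 + 38*√2) = -30771 + 29982*√2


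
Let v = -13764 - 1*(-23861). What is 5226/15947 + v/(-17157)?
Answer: -71354377/273602679 ≈ -0.26080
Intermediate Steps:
v = 10097 (v = -13764 + 23861 = 10097)
5226/15947 + v/(-17157) = 5226/15947 + 10097/(-17157) = 5226*(1/15947) + 10097*(-1/17157) = 5226/15947 - 10097/17157 = -71354377/273602679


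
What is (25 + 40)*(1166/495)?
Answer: 1378/9 ≈ 153.11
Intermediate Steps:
(25 + 40)*(1166/495) = 65*(1166*(1/495)) = 65*(106/45) = 1378/9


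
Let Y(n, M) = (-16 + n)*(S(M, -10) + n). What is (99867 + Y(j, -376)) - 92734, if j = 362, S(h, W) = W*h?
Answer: 1433345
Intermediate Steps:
Y(n, M) = (-16 + n)*(n - 10*M) (Y(n, M) = (-16 + n)*(-10*M + n) = (-16 + n)*(n - 10*M))
(99867 + Y(j, -376)) - 92734 = (99867 + (362² - 16*362 + 160*(-376) - 10*(-376)*362)) - 92734 = (99867 + (131044 - 5792 - 60160 + 1361120)) - 92734 = (99867 + 1426212) - 92734 = 1526079 - 92734 = 1433345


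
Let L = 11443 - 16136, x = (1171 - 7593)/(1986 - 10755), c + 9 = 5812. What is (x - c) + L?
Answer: -92033002/8769 ≈ -10495.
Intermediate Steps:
c = 5803 (c = -9 + 5812 = 5803)
x = 6422/8769 (x = -6422/(-8769) = -6422*(-1/8769) = 6422/8769 ≈ 0.73235)
L = -4693
(x - c) + L = (6422/8769 - 1*5803) - 4693 = (6422/8769 - 5803) - 4693 = -50880085/8769 - 4693 = -92033002/8769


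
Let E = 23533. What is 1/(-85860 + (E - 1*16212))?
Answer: -1/78539 ≈ -1.2733e-5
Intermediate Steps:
1/(-85860 + (E - 1*16212)) = 1/(-85860 + (23533 - 1*16212)) = 1/(-85860 + (23533 - 16212)) = 1/(-85860 + 7321) = 1/(-78539) = -1/78539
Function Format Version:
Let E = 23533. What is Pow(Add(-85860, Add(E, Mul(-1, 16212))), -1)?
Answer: Rational(-1, 78539) ≈ -1.2733e-5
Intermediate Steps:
Pow(Add(-85860, Add(E, Mul(-1, 16212))), -1) = Pow(Add(-85860, Add(23533, Mul(-1, 16212))), -1) = Pow(Add(-85860, Add(23533, -16212)), -1) = Pow(Add(-85860, 7321), -1) = Pow(-78539, -1) = Rational(-1, 78539)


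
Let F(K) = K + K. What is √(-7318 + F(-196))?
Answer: I*√7710 ≈ 87.807*I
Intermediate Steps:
F(K) = 2*K
√(-7318 + F(-196)) = √(-7318 + 2*(-196)) = √(-7318 - 392) = √(-7710) = I*√7710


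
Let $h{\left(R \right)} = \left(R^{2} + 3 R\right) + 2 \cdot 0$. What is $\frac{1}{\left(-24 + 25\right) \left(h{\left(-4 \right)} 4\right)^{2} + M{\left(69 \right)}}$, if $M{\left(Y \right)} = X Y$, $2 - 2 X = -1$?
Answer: $\frac{2}{719} \approx 0.0027816$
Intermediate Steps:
$X = \frac{3}{2}$ ($X = 1 - - \frac{1}{2} = 1 + \frac{1}{2} = \frac{3}{2} \approx 1.5$)
$h{\left(R \right)} = R^{2} + 3 R$ ($h{\left(R \right)} = \left(R^{2} + 3 R\right) + 0 = R^{2} + 3 R$)
$M{\left(Y \right)} = \frac{3 Y}{2}$
$\frac{1}{\left(-24 + 25\right) \left(h{\left(-4 \right)} 4\right)^{2} + M{\left(69 \right)}} = \frac{1}{\left(-24 + 25\right) \left(- 4 \left(3 - 4\right) 4\right)^{2} + \frac{3}{2} \cdot 69} = \frac{1}{1 \left(\left(-4\right) \left(-1\right) 4\right)^{2} + \frac{207}{2}} = \frac{1}{1 \left(4 \cdot 4\right)^{2} + \frac{207}{2}} = \frac{1}{1 \cdot 16^{2} + \frac{207}{2}} = \frac{1}{1 \cdot 256 + \frac{207}{2}} = \frac{1}{256 + \frac{207}{2}} = \frac{1}{\frac{719}{2}} = \frac{2}{719}$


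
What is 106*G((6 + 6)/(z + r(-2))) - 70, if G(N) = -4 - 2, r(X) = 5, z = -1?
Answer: -706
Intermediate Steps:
G(N) = -6
106*G((6 + 6)/(z + r(-2))) - 70 = 106*(-6) - 70 = -636 - 70 = -706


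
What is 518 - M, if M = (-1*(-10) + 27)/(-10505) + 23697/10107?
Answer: 6083287456/11797115 ≈ 515.66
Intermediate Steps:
M = 27618114/11797115 (M = (10 + 27)*(-1/10505) + 23697*(1/10107) = 37*(-1/10505) + 2633/1123 = -37/10505 + 2633/1123 = 27618114/11797115 ≈ 2.3411)
518 - M = 518 - 1*27618114/11797115 = 518 - 27618114/11797115 = 6083287456/11797115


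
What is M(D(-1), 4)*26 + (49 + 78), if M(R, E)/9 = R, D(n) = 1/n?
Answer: -107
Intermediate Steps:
D(n) = 1/n
M(R, E) = 9*R
M(D(-1), 4)*26 + (49 + 78) = (9/(-1))*26 + (49 + 78) = (9*(-1))*26 + 127 = -9*26 + 127 = -234 + 127 = -107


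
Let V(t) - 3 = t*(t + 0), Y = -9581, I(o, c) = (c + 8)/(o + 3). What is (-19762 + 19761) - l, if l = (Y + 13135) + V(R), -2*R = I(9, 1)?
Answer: -227721/64 ≈ -3558.1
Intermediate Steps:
I(o, c) = (8 + c)/(3 + o)
R = -3/8 (R = -(8 + 1)/(2*(3 + 9)) = -9/(2*12) = -9/24 = -½*¾ = -3/8 ≈ -0.37500)
V(t) = 3 + t² (V(t) = 3 + t*(t + 0) = 3 + t*t = 3 + t²)
l = 227657/64 (l = (-9581 + 13135) + (3 + (-3/8)²) = 3554 + (3 + 9/64) = 3554 + 201/64 = 227657/64 ≈ 3557.1)
(-19762 + 19761) - l = (-19762 + 19761) - 1*227657/64 = -1 - 227657/64 = -227721/64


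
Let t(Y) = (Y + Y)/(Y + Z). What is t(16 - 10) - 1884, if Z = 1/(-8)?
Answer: -88452/47 ≈ -1882.0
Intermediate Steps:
Z = -⅛ ≈ -0.12500
t(Y) = 2*Y/(-⅛ + Y) (t(Y) = (Y + Y)/(Y - ⅛) = (2*Y)/(-⅛ + Y) = 2*Y/(-⅛ + Y))
t(16 - 10) - 1884 = 16*(16 - 10)/(-1 + 8*(16 - 10)) - 1884 = 16*6/(-1 + 8*6) - 1884 = 16*6/(-1 + 48) - 1884 = 16*6/47 - 1884 = 16*6*(1/47) - 1884 = 96/47 - 1884 = -88452/47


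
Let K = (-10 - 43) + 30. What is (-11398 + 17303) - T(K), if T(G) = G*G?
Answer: 5376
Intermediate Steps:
K = -23 (K = -53 + 30 = -23)
T(G) = G²
(-11398 + 17303) - T(K) = (-11398 + 17303) - 1*(-23)² = 5905 - 1*529 = 5905 - 529 = 5376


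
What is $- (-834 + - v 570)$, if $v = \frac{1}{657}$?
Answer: $\frac{182836}{219} \approx 834.87$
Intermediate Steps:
$v = \frac{1}{657} \approx 0.0015221$
$- (-834 + - v 570) = - (-834 + \left(-1\right) \frac{1}{657} \cdot 570) = - (-834 - \frac{190}{219}) = \left(-1\right) \left(- \frac{182836}{219}\right) = \frac{182836}{219}$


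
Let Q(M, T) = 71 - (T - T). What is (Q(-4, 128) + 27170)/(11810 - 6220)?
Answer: 27241/5590 ≈ 4.8732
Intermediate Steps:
Q(M, T) = 71 (Q(M, T) = 71 - 1*0 = 71 + 0 = 71)
(Q(-4, 128) + 27170)/(11810 - 6220) = (71 + 27170)/(11810 - 6220) = 27241/5590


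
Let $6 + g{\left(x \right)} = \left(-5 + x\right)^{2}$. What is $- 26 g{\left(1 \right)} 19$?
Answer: $-4940$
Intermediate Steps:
$g{\left(x \right)} = -6 + \left(-5 + x\right)^{2}$
$- 26 g{\left(1 \right)} 19 = - 26 \left(-6 + \left(-5 + 1\right)^{2}\right) 19 = - 26 \left(-6 + \left(-4\right)^{2}\right) 19 = - 26 \left(-6 + 16\right) 19 = \left(-26\right) 10 \cdot 19 = \left(-260\right) 19 = -4940$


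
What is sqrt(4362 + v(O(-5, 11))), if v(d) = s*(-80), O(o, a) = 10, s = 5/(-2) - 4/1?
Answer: sqrt(4882) ≈ 69.871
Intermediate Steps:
s = -13/2 (s = 5*(-1/2) - 4*1 = -5/2 - 4 = -13/2 ≈ -6.5000)
v(d) = 520 (v(d) = -13/2*(-80) = 520)
sqrt(4362 + v(O(-5, 11))) = sqrt(4362 + 520) = sqrt(4882)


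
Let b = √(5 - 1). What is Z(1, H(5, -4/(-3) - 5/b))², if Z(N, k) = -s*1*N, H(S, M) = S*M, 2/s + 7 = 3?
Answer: ¼ ≈ 0.25000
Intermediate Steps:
s = -½ (s = 2/(-7 + 3) = 2/(-4) = 2*(-¼) = -½ ≈ -0.50000)
b = 2 (b = √4 = 2)
H(S, M) = M*S
Z(N, k) = N/2 (Z(N, k) = -(-½*1)*N = -(-1)*N/2 = N/2)
Z(1, H(5, -4/(-3) - 5/b))² = ((½)*1)² = (½)² = ¼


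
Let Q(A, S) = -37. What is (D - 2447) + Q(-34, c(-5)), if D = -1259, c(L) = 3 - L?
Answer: -3743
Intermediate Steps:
(D - 2447) + Q(-34, c(-5)) = (-1259 - 2447) - 37 = -3706 - 37 = -3743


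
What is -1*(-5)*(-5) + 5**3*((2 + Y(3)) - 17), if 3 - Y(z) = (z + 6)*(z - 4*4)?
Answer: 13100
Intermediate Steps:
Y(z) = 3 - (-16 + z)*(6 + z) (Y(z) = 3 - (z + 6)*(z - 4*4) = 3 - (6 + z)*(z - 16) = 3 - (6 + z)*(-16 + z) = 3 - (-16 + z)*(6 + z))
-1*(-5)*(-5) + 5**3*((2 + Y(3)) - 17) = -1*(-5)*(-5) + 5**3*((2 + (99 - 1*3**2 + 10*3)) - 17) = 5*(-5) + 125*((2 + (99 - 1*9 + 30)) - 17) = -25 + 125*((2 + (99 - 9 + 30)) - 17) = -25 + 125*((2 + 120) - 17) = -25 + 125*(122 - 17) = -25 + 125*105 = -25 + 13125 = 13100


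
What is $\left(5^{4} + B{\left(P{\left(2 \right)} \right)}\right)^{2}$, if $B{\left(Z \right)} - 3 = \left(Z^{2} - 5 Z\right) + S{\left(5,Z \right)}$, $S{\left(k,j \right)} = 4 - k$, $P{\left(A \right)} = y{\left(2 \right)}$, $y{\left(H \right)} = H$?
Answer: $385641$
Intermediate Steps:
$P{\left(A \right)} = 2$
$B{\left(Z \right)} = 2 + Z^{2} - 5 Z$ ($B{\left(Z \right)} = 3 + \left(\left(Z^{2} - 5 Z\right) + \left(4 - 5\right)\right) = 3 - \left(1 - Z^{2} + 5 Z\right) = 2 + Z^{2} - 5 Z$)
$\left(5^{4} + B{\left(P{\left(2 \right)} \right)}\right)^{2} = \left(5^{4} + \left(2 + 2^{2} - 10\right)\right)^{2} = \left(625 + \left(2 + 4 - 10\right)\right)^{2} = \left(625 - 4\right)^{2} = 621^{2} = 385641$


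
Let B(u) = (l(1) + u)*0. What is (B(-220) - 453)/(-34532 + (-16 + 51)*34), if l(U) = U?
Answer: 151/11114 ≈ 0.013586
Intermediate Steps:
B(u) = 0 (B(u) = (1 + u)*0 = 0)
(B(-220) - 453)/(-34532 + (-16 + 51)*34) = (0 - 453)/(-34532 + (-16 + 51)*34) = -453/(-34532 + 35*34) = -453/(-34532 + 1190) = -453/(-33342) = -453*(-1/33342) = 151/11114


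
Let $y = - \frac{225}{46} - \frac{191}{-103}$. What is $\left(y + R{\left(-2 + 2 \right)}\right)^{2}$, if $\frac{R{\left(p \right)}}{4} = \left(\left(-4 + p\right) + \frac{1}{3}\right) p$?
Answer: $\frac{207043321}{22448644} \approx 9.223$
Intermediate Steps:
$y = - \frac{14389}{4738}$ ($y = \left(-225\right) \frac{1}{46} - - \frac{191}{103} = - \frac{225}{46} + \frac{191}{103} = - \frac{14389}{4738} \approx -3.0369$)
$R{\left(p \right)} = 4 p \left(- \frac{11}{3} + p\right)$ ($R{\left(p \right)} = 4 \left(\left(-4 + p\right) + \frac{1}{3}\right) p = 4 \left(- \frac{11}{3} + p\right) p = 4 p \left(- \frac{11}{3} + p\right)$)
$\left(y + R{\left(-2 + 2 \right)}\right)^{2} = \left(- \frac{14389}{4738} + \frac{4 \left(-2 + 2\right) \left(-11 + 3 \left(-2 + 2\right)\right)}{3}\right)^{2} = \left(- \frac{14389}{4738} + \frac{4}{3} \cdot 0 \left(-11 + 3 \cdot 0\right)\right)^{2} = \left(- \frac{14389}{4738} + \frac{4}{3} \cdot 0 \left(-11 + 0\right)\right)^{2} = \left(- \frac{14389}{4738} + \frac{4}{3} \cdot 0 \left(-11\right)\right)^{2} = \left(- \frac{14389}{4738} + 0\right)^{2} = \left(- \frac{14389}{4738}\right)^{2} = \frac{207043321}{22448644}$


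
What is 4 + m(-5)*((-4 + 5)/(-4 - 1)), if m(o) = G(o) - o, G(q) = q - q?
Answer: 3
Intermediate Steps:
G(q) = 0
m(o) = -o (m(o) = 0 - o = -o)
4 + m(-5)*((-4 + 5)/(-4 - 1)) = 4 + (-1*(-5))*((-4 + 5)/(-4 - 1)) = 4 + 5*(1/(-5)) = 4 + 5*(1*(-1/5)) = 4 + 5*(-1/5) = 4 - 1 = 3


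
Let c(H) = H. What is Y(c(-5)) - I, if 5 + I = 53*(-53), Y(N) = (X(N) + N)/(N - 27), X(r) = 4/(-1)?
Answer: 90057/32 ≈ 2814.3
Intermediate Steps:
X(r) = -4 (X(r) = 4*(-1) = -4)
Y(N) = (-4 + N)/(-27 + N) (Y(N) = (-4 + N)/(N - 27) = (-4 + N)/(-27 + N))
I = -2814 (I = -5 + 53*(-53) = -5 - 2809 = -2814)
Y(c(-5)) - I = (-4 - 5)/(-27 - 5) - 1*(-2814) = -9/(-32) + 2814 = -1/32*(-9) + 2814 = 9/32 + 2814 = 90057/32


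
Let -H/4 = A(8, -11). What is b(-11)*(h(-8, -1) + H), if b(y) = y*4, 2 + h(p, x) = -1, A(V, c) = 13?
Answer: 2420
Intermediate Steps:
H = -52 (H = -4*13 = -52)
h(p, x) = -3 (h(p, x) = -2 - 1 = -3)
b(y) = 4*y
b(-11)*(h(-8, -1) + H) = (4*(-11))*(-3 - 52) = -44*(-55) = 2420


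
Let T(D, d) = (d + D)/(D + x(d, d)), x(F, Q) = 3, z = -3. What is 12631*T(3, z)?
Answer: 0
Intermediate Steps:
T(D, d) = (D + d)/(3 + D) (T(D, d) = (d + D)/(D + 3) = (D + d)/(3 + D))
12631*T(3, z) = 12631*((3 - 3)/(3 + 3)) = 12631*(0/6) = 12631*((⅙)*0) = 12631*0 = 0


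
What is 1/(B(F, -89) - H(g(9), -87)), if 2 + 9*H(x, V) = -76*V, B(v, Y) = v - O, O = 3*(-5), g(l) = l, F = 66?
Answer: -9/5881 ≈ -0.0015304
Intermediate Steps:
O = -15
B(v, Y) = 15 + v (B(v, Y) = v - 1*(-15) = v + 15 = 15 + v)
H(x, V) = -2/9 - 76*V/9 (H(x, V) = -2/9 + (-76*V)/9 = -2/9 - 76*V/9)
1/(B(F, -89) - H(g(9), -87)) = 1/((15 + 66) - (-2/9 - 76/9*(-87))) = 1/(81 - (-2/9 + 2204/3)) = 1/(81 - 1*6610/9) = 1/(81 - 6610/9) = 1/(-5881/9) = -9/5881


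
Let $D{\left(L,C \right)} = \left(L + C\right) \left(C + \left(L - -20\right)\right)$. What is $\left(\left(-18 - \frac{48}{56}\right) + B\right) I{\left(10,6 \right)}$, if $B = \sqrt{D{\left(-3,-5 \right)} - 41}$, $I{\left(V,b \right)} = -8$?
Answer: $\frac{1056}{7} - 8 i \sqrt{137} \approx 150.86 - 93.638 i$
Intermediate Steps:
$D{\left(L,C \right)} = \left(C + L\right) \left(20 + C + L\right)$ ($D{\left(L,C \right)} = \left(C + L\right) \left(C + \left(L + 20\right)\right) = \left(C + L\right) \left(C + \left(20 + L\right)\right) = \left(C + L\right) \left(20 + C + L\right)$)
$B = i \sqrt{137}$ ($B = \sqrt{\left(\left(-5\right)^{2} + \left(-3\right)^{2} + 20 \left(-5\right) + 20 \left(-3\right) + 2 \left(-5\right) \left(-3\right)\right) - 41} = \sqrt{\left(25 + 9 - 100 - 60 + 30\right) - 41} = \sqrt{-96 - 41} = \sqrt{-137} = i \sqrt{137} \approx 11.705 i$)
$\left(\left(-18 - \frac{48}{56}\right) + B\right) I{\left(10,6 \right)} = \left(\left(-18 - \frac{48}{56}\right) + i \sqrt{137}\right) \left(-8\right) = \left(\left(-18 - \frac{6}{7}\right) + i \sqrt{137}\right) \left(-8\right) = \left(- \frac{132}{7} + i \sqrt{137}\right) \left(-8\right) = \frac{1056}{7} - 8 i \sqrt{137}$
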